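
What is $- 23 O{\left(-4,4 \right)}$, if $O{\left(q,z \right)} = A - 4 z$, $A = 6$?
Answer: $230$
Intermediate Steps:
$O{\left(q,z \right)} = 6 - 4 z$
$- 23 O{\left(-4,4 \right)} = - 23 \left(6 - 16\right) = \left(-23\right) \left(-10\right) = 230$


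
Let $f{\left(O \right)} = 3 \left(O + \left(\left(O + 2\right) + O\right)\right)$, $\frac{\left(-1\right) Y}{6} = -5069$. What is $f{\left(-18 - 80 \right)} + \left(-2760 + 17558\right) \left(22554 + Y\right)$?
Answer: $783819588$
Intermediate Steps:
$Y = 30414$ ($Y = \left(-6\right) \left(-5069\right) = 30414$)
$f{\left(O \right)} = 6 + 9 O$ ($f{\left(O \right)} = 3 \left(O + \left(\left(2 + O\right) + O\right)\right) = 3 \left(O + \left(2 + 2 O\right)\right) = 3 \left(2 + 3 O\right) = 6 + 9 O$)
$f{\left(-18 - 80 \right)} + \left(-2760 + 17558\right) \left(22554 + Y\right) = \left(6 + 9 \left(-18 - 80\right)\right) + \left(-2760 + 17558\right) \left(22554 + 30414\right) = \left(6 + 9 \left(-98\right)\right) + 14798 \cdot 52968 = \left(6 - 882\right) + 783820464 = -876 + 783820464 = 783819588$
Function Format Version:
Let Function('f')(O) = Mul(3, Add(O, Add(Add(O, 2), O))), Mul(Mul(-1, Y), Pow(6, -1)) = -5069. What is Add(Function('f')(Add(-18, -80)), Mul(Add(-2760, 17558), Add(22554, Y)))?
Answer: 783819588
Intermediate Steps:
Y = 30414 (Y = Mul(-6, -5069) = 30414)
Function('f')(O) = Add(6, Mul(9, O)) (Function('f')(O) = Mul(3, Add(O, Add(Add(2, O), O))) = Mul(3, Add(O, Add(2, Mul(2, O)))) = Mul(3, Add(2, Mul(3, O))) = Add(6, Mul(9, O)))
Add(Function('f')(Add(-18, -80)), Mul(Add(-2760, 17558), Add(22554, Y))) = Add(Add(6, Mul(9, Add(-18, -80))), Mul(Add(-2760, 17558), Add(22554, 30414))) = Add(Add(6, Mul(9, -98)), Mul(14798, 52968)) = Add(Add(6, -882), 783820464) = Add(-876, 783820464) = 783819588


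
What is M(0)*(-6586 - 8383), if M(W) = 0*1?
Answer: 0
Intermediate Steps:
M(W) = 0
M(0)*(-6586 - 8383) = 0*(-6586 - 8383) = 0*(-14969) = 0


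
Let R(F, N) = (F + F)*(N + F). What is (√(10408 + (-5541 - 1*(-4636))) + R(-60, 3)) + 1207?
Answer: 8047 + √9503 ≈ 8144.5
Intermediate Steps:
R(F, N) = 2*F*(F + N) (R(F, N) = (2*F)*(F + N) = 2*F*(F + N))
(√(10408 + (-5541 - 1*(-4636))) + R(-60, 3)) + 1207 = (√(10408 + (-5541 - 1*(-4636))) + 2*(-60)*(-60 + 3)) + 1207 = (√(10408 + (-5541 + 4636)) + 2*(-60)*(-57)) + 1207 = (√(10408 - 905) + 6840) + 1207 = (√9503 + 6840) + 1207 = (6840 + √9503) + 1207 = 8047 + √9503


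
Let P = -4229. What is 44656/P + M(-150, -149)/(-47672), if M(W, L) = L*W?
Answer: -1111679491/100802444 ≈ -11.028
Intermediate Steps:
44656/P + M(-150, -149)/(-47672) = 44656/(-4229) - 149*(-150)/(-47672) = 44656*(-1/4229) + 22350*(-1/47672) = -44656/4229 - 11175/23836 = -1111679491/100802444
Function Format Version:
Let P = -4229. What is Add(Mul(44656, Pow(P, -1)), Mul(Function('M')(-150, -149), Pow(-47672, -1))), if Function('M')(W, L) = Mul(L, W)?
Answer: Rational(-1111679491, 100802444) ≈ -11.028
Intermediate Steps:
Add(Mul(44656, Pow(P, -1)), Mul(Function('M')(-150, -149), Pow(-47672, -1))) = Add(Mul(44656, Pow(-4229, -1)), Mul(Mul(-149, -150), Pow(-47672, -1))) = Add(Mul(44656, Rational(-1, 4229)), Mul(22350, Rational(-1, 47672))) = Add(Rational(-44656, 4229), Rational(-11175, 23836)) = Rational(-1111679491, 100802444)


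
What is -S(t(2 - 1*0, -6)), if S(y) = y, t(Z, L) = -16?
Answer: 16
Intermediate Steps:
-S(t(2 - 1*0, -6)) = -1*(-16) = 16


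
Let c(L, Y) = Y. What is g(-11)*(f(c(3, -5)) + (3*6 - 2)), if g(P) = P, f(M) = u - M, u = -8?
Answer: -143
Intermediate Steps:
f(M) = -8 - M
g(-11)*(f(c(3, -5)) + (3*6 - 2)) = -11*((-8 - 1*(-5)) + (3*6 - 2)) = -11*((-8 + 5) + (18 - 2)) = -11*(-3 + 16) = -11*13 = -143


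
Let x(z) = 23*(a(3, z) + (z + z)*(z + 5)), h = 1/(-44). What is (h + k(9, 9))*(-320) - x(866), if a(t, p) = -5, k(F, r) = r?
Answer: -381699051/11 ≈ -3.4700e+7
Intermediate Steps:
h = -1/44 ≈ -0.022727
x(z) = -115 + 46*z*(5 + z) (x(z) = 23*(-5 + (z + z)*(z + 5)) = 23*(-5 + (2*z)*(5 + z)) = 23*(-5 + 2*z*(5 + z)) = -115 + 46*z*(5 + z))
(h + k(9, 9))*(-320) - x(866) = (-1/44 + 9)*(-320) - (-115 + 46*866**2 + 230*866) = (395/44)*(-320) - (-115 + 46*749956 + 199180) = -31600/11 - (-115 + 34497976 + 199180) = -31600/11 - 1*34697041 = -31600/11 - 34697041 = -381699051/11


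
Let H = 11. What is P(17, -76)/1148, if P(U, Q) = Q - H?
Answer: -87/1148 ≈ -0.075784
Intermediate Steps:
P(U, Q) = -11 + Q (P(U, Q) = Q - 1*11 = Q - 11 = -11 + Q)
P(17, -76)/1148 = (-11 - 76)/1148 = -87*1/1148 = -87/1148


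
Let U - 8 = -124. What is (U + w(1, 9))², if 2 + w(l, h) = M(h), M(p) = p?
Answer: 11881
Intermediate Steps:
U = -116 (U = 8 - 124 = -116)
w(l, h) = -2 + h
(U + w(1, 9))² = (-116 + (-2 + 9))² = (-116 + 7)² = (-109)² = 11881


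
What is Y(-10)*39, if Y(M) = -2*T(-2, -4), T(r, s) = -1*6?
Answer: 468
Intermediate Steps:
T(r, s) = -6
Y(M) = 12 (Y(M) = -2*(-6) = 12)
Y(-10)*39 = 12*39 = 468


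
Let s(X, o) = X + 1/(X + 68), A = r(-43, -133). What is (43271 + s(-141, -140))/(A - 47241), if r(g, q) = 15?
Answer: -3148489/3447498 ≈ -0.91327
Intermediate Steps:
A = 15
s(X, o) = X + 1/(68 + X)
(43271 + s(-141, -140))/(A - 47241) = (43271 + (1 + (-141)² + 68*(-141))/(68 - 141))/(15 - 47241) = (43271 + (1 + 19881 - 9588)/(-73))/(-47226) = (43271 - 1/73*10294)*(-1/47226) = (43271 - 10294/73)*(-1/47226) = (3148489/73)*(-1/47226) = -3148489/3447498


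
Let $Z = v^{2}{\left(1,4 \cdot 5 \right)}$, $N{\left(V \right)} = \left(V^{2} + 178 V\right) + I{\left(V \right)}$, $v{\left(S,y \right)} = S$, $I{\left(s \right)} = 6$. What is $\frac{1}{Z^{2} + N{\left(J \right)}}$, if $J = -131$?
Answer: $- \frac{1}{6150} \approx -0.0001626$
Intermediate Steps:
$N{\left(V \right)} = 6 + V^{2} + 178 V$ ($N{\left(V \right)} = \left(V^{2} + 178 V\right) + 6 = 6 + V^{2} + 178 V$)
$Z = 1$ ($Z = 1^{2} = 1$)
$\frac{1}{Z^{2} + N{\left(J \right)}} = \frac{1}{1^{2} + \left(6 + \left(-131\right)^{2} + 178 \left(-131\right)\right)} = \frac{1}{1 + \left(6 + 17161 - 23318\right)} = \frac{1}{1 - 6151} = \frac{1}{-6150} = - \frac{1}{6150}$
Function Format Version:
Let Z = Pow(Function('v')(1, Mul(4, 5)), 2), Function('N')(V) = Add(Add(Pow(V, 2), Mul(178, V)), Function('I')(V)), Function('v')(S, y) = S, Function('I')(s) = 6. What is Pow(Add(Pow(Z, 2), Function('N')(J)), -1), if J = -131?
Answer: Rational(-1, 6150) ≈ -0.00016260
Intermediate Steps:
Function('N')(V) = Add(6, Pow(V, 2), Mul(178, V)) (Function('N')(V) = Add(Add(Pow(V, 2), Mul(178, V)), 6) = Add(6, Pow(V, 2), Mul(178, V)))
Z = 1 (Z = Pow(1, 2) = 1)
Pow(Add(Pow(Z, 2), Function('N')(J)), -1) = Pow(Add(Pow(1, 2), Add(6, Pow(-131, 2), Mul(178, -131))), -1) = Pow(Add(1, Add(6, 17161, -23318)), -1) = Pow(Add(1, -6151), -1) = Pow(-6150, -1) = Rational(-1, 6150)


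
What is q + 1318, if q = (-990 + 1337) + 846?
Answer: 2511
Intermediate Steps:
q = 1193 (q = 347 + 846 = 1193)
q + 1318 = 1193 + 1318 = 2511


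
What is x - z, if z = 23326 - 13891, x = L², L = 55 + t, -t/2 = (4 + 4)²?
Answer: -4106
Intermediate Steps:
t = -128 (t = -2*(4 + 4)² = -2*8² = -2*64 = -128)
L = -73 (L = 55 - 128 = -73)
x = 5329 (x = (-73)² = 5329)
z = 9435
x - z = 5329 - 1*9435 = 5329 - 9435 = -4106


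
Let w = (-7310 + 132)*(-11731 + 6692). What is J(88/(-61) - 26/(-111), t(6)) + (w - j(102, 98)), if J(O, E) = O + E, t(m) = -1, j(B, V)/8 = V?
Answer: 244901353865/6771 ≈ 3.6169e+7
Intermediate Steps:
j(B, V) = 8*V
w = 36169942 (w = -7178*(-5039) = 36169942)
J(O, E) = E + O
J(88/(-61) - 26/(-111), t(6)) + (w - j(102, 98)) = (-1 + (88/(-61) - 26/(-111))) + (36169942 - 8*98) = (-1 + (88*(-1/61) - 26*(-1/111))) + (36169942 - 1*784) = (-1 + (-88/61 + 26/111)) + (36169942 - 784) = (-1 - 8182/6771) + 36169158 = -14953/6771 + 36169158 = 244901353865/6771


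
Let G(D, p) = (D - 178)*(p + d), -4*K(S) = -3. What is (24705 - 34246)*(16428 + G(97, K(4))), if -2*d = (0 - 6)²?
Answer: -680282841/4 ≈ -1.7007e+8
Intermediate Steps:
K(S) = ¾ (K(S) = -¼*(-3) = ¾)
d = -18 (d = -(0 - 6)²/2 = -½*(-6)² = -½*36 = -18)
G(D, p) = (-178 + D)*(-18 + p) (G(D, p) = (D - 178)*(p - 18) = (-178 + D)*(-18 + p))
(24705 - 34246)*(16428 + G(97, K(4))) = (24705 - 34246)*(16428 + (3204 - 178*¾ - 18*97 + 97*(¾))) = -9541*(16428 + (3204 - 267/2 - 1746 + 291/4)) = -9541*(16428 + 5589/4) = -9541*71301/4 = -680282841/4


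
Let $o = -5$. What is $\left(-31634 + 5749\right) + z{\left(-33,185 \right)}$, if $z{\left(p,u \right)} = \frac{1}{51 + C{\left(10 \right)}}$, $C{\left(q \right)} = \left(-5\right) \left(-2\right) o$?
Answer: $-25884$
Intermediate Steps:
$C{\left(q \right)} = -50$ ($C{\left(q \right)} = \left(-5\right) \left(-2\right) \left(-5\right) = 10 \left(-5\right) = -50$)
$z{\left(p,u \right)} = 1$ ($z{\left(p,u \right)} = \frac{1}{51 - 50} = 1^{-1} = 1$)
$\left(-31634 + 5749\right) + z{\left(-33,185 \right)} = \left(-31634 + 5749\right) + 1 = -25885 + 1 = -25884$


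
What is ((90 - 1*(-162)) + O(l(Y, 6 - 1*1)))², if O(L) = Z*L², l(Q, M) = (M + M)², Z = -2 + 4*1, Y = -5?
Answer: 410143504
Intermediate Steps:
Z = 2 (Z = -2 + 4 = 2)
l(Q, M) = 4*M² (l(Q, M) = (2*M)² = 4*M²)
O(L) = 2*L²
((90 - 1*(-162)) + O(l(Y, 6 - 1*1)))² = ((90 - 1*(-162)) + 2*(4*(6 - 1*1)²)²)² = ((90 + 162) + 2*(4*(6 - 1)²)²)² = (252 + 2*(4*5²)²)² = (252 + 2*(4*25)²)² = (252 + 2*100²)² = (252 + 2*10000)² = (252 + 20000)² = 20252² = 410143504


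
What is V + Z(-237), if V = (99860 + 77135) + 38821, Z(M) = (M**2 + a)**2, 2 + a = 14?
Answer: 3156520577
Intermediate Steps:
a = 12 (a = -2 + 14 = 12)
Z(M) = (12 + M**2)**2 (Z(M) = (M**2 + 12)**2 = (12 + M**2)**2)
V = 215816 (V = 176995 + 38821 = 215816)
V + Z(-237) = 215816 + (12 + (-237)**2)**2 = 215816 + (12 + 56169)**2 = 215816 + 56181**2 = 215816 + 3156304761 = 3156520577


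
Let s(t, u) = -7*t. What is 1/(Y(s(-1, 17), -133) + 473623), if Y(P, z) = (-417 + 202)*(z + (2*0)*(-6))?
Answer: 1/502218 ≈ 1.9912e-6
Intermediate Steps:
Y(P, z) = -215*z (Y(P, z) = -215*(z + 0*(-6)) = -215*(z + 0) = -215*z)
1/(Y(s(-1, 17), -133) + 473623) = 1/(-215*(-133) + 473623) = 1/(28595 + 473623) = 1/502218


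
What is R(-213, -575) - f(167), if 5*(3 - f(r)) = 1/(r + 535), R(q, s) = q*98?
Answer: -73278269/3510 ≈ -20877.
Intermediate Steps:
R(q, s) = 98*q
f(r) = 3 - 1/(5*(535 + r)) (f(r) = 3 - 1/(5*(r + 535)) = 3 - 1/(5*(535 + r)))
R(-213, -575) - f(167) = 98*(-213) - (8024 + 15*167)/(5*(535 + 167)) = -20874 - (8024 + 2505)/(5*702) = -20874 - 10529/(5*702) = -20874 - 1*10529/3510 = -20874 - 10529/3510 = -73278269/3510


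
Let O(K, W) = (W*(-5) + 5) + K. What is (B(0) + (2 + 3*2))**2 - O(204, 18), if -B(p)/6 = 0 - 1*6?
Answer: 1817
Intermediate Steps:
B(p) = 36 (B(p) = -6*(0 - 1*6) = -6*(0 - 6) = -6*(-6) = 36)
O(K, W) = 5 + K - 5*W (O(K, W) = (-5*W + 5) + K = (5 - 5*W) + K = 5 + K - 5*W)
(B(0) + (2 + 3*2))**2 - O(204, 18) = (36 + (2 + 3*2))**2 - (5 + 204 - 5*18) = (36 + (2 + 6))**2 - (5 + 204 - 90) = (36 + 8)**2 - 1*119 = 44**2 - 119 = 1936 - 119 = 1817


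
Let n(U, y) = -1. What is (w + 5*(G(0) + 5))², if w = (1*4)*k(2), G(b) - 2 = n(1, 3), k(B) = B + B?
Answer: 2116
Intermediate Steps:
k(B) = 2*B
G(b) = 1 (G(b) = 2 - 1 = 1)
w = 16 (w = (1*4)*(2*2) = 4*4 = 16)
(w + 5*(G(0) + 5))² = (16 + 5*(1 + 5))² = (16 + 5*6)² = (16 + 30)² = 46² = 2116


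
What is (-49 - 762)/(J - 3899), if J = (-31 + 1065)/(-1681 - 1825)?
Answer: 1421683/6835464 ≈ 0.20799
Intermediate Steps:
J = -517/1753 (J = 1034/(-3506) = 1034*(-1/3506) = -517/1753 ≈ -0.29492)
(-49 - 762)/(J - 3899) = (-49 - 762)/(-517/1753 - 3899) = -811/(-6835464/1753) = -811*(-1753/6835464) = 1421683/6835464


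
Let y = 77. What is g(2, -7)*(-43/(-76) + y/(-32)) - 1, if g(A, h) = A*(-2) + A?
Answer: 815/304 ≈ 2.6809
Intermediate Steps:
g(A, h) = -A (g(A, h) = -2*A + A = -A)
g(2, -7)*(-43/(-76) + y/(-32)) - 1 = (-1*2)*(-43/(-76) + 77/(-32)) - 1 = -2*(-43*(-1/76) + 77*(-1/32)) - 1 = -2*(43/76 - 77/32) - 1 = -2*(-1119/608) - 1 = 1119/304 - 1 = 815/304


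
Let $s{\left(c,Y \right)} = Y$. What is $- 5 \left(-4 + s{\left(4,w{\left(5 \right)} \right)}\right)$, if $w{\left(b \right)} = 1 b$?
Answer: $-5$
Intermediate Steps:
$w{\left(b \right)} = b$
$- 5 \left(-4 + s{\left(4,w{\left(5 \right)} \right)}\right) = - 5 \left(-4 + 5\right) = \left(-5\right) 1 = -5$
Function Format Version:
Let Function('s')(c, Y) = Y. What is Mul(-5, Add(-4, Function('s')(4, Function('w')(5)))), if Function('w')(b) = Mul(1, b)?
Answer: -5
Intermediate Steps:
Function('w')(b) = b
Mul(-5, Add(-4, Function('s')(4, Function('w')(5)))) = Mul(-5, Add(-4, 5)) = Mul(-5, 1) = -5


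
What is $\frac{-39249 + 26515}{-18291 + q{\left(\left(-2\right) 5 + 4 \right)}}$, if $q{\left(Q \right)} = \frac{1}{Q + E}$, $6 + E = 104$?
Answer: $\frac{1171528}{1682771} \approx 0.69619$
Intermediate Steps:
$E = 98$ ($E = -6 + 104 = 98$)
$q{\left(Q \right)} = \frac{1}{98 + Q}$ ($q{\left(Q \right)} = \frac{1}{Q + 98} = \frac{1}{98 + Q}$)
$\frac{-39249 + 26515}{-18291 + q{\left(\left(-2\right) 5 + 4 \right)}} = \frac{-39249 + 26515}{-18291 + \frac{1}{98 + \left(\left(-2\right) 5 + 4\right)}} = - \frac{12734}{-18291 + \frac{1}{98 + \left(-10 + 4\right)}} = - \frac{12734}{-18291 + \frac{1}{98 - 6}} = - \frac{12734}{-18291 + \frac{1}{92}} = - \frac{12734}{- \frac{1682771}{92}} = \left(-12734\right) \left(- \frac{92}{1682771}\right) = \frac{1171528}{1682771}$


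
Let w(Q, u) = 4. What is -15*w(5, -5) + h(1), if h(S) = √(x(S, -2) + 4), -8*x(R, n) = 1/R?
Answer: -60 + √62/4 ≈ -58.031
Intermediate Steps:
x(R, n) = -1/(8*R)
h(S) = √(4 - 1/(8*S)) (h(S) = √(-1/(8*S) + 4) = √(4 - 1/(8*S)))
-15*w(5, -5) + h(1) = -15*4 + √(64 - 2/1)/4 = -60 + √(64 - 2*1)/4 = -60 + √(64 - 2)/4 = -60 + √62/4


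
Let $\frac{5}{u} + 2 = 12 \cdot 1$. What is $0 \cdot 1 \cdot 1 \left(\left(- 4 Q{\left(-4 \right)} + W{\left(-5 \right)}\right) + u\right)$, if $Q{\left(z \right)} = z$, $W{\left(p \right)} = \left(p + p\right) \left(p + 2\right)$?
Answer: $0$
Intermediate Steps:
$W{\left(p \right)} = 2 p \left(2 + p\right)$
$u = \frac{1}{2}$ ($u = \frac{5}{-2 + 12 \cdot 1} = \frac{5}{-2 + 12} = \frac{5}{10} = 5 \cdot \frac{1}{10} = \frac{1}{2} \approx 0.5$)
$0 \cdot 1 \cdot 1 \left(\left(- 4 Q{\left(-4 \right)} + W{\left(-5 \right)}\right) + u\right) = 0 \cdot 1 \cdot 1 \left(\left(\left(-4\right) \left(-4\right) + 2 \left(-5\right) \left(2 - 5\right)\right) + \frac{1}{2}\right) = 0 \cdot 1 \left(\left(16 + 2 \left(-5\right) \left(-3\right)\right) + \frac{1}{2}\right) = 0 \left(\left(16 + 30\right) + \frac{1}{2}\right) = 0 \left(46 + \frac{1}{2}\right) = 0 \cdot \frac{93}{2} = 0$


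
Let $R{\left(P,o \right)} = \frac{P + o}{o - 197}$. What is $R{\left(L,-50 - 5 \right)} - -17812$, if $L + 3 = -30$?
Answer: $\frac{1122178}{63} \approx 17812.0$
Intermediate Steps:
$L = -33$ ($L = -3 - 30 = -33$)
$R{\left(P,o \right)} = \frac{P + o}{-197 + o}$
$R{\left(L,-50 - 5 \right)} - -17812 = \frac{-33 - 55}{-197 - 55} - -17812 = \frac{-33 - 55}{-197 - 55} + 17812 = \frac{1}{-252} \left(-88\right) + 17812 = \left(- \frac{1}{252}\right) \left(-88\right) + 17812 = \frac{22}{63} + 17812 = \frac{1122178}{63}$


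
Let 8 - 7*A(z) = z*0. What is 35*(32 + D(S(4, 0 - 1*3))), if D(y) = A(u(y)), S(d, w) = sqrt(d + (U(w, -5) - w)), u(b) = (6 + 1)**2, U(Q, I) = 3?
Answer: 1160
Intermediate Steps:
u(b) = 49 (u(b) = 7**2 = 49)
A(z) = 8/7 (A(z) = 8/7 - z*0/7 = 8/7 - 1/7*0 = 8/7 + 0 = 8/7)
S(d, w) = sqrt(3 + d - w) (S(d, w) = sqrt(d + (3 - w)) = sqrt(3 + d - w))
D(y) = 8/7
35*(32 + D(S(4, 0 - 1*3))) = 35*(32 + 8/7) = 35*(232/7) = 1160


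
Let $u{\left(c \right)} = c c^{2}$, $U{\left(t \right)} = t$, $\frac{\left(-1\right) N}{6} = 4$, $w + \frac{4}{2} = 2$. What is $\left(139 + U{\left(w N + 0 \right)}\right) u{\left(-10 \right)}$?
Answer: $-139000$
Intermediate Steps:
$w = 0$ ($w = -2 + 2 = 0$)
$N = -24$ ($N = \left(-6\right) 4 = -24$)
$u{\left(c \right)} = c^{3}$
$\left(139 + U{\left(w N + 0 \right)}\right) u{\left(-10 \right)} = \left(139 + \left(0 \left(-24\right) + 0\right)\right) \left(-10\right)^{3} = \left(139 + \left(0 + 0\right)\right) \left(-1000\right) = \left(139 + 0\right) \left(-1000\right) = 139 \left(-1000\right) = -139000$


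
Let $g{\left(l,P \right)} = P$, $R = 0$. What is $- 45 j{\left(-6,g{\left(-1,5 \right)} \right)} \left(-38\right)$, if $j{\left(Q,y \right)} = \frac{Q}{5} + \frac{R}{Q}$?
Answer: $-2052$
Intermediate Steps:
$j{\left(Q,y \right)} = \frac{Q}{5}$ ($j{\left(Q,y \right)} = \frac{Q}{5} + \frac{0}{Q} = Q \frac{1}{5} + 0 = \frac{Q}{5} + 0 = \frac{Q}{5}$)
$- 45 j{\left(-6,g{\left(-1,5 \right)} \right)} \left(-38\right) = - 45 \cdot \frac{1}{5} \left(-6\right) \left(-38\right) = \left(-45\right) \left(- \frac{6}{5}\right) \left(-38\right) = 54 \left(-38\right) = -2052$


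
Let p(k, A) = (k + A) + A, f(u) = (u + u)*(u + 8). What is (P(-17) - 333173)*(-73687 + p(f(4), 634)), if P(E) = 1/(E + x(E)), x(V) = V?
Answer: 819266482209/34 ≈ 2.4096e+10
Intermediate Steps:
f(u) = 2*u*(8 + u) (f(u) = (2*u)*(8 + u) = 2*u*(8 + u))
p(k, A) = k + 2*A (p(k, A) = (A + k) + A = k + 2*A)
P(E) = 1/(2*E) (P(E) = 1/(E + E) = 1/(2*E))
(P(-17) - 333173)*(-73687 + p(f(4), 634)) = ((½)/(-17) - 333173)*(-73687 + (2*4*(8 + 4) + 2*634)) = ((½)*(-1/17) - 333173)*(-73687 + (2*4*12 + 1268)) = (-1/34 - 333173)*(-73687 + (96 + 1268)) = -11327883*(-73687 + 1364)/34 = -11327883/34*(-72323) = 819266482209/34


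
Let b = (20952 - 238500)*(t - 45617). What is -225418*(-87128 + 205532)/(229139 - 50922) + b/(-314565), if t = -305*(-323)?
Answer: -162691492280208/1437457195 ≈ -1.1318e+5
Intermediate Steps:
t = 98515
b = -11507854104 (b = (20952 - 238500)*(98515 - 45617) = -217548*52898 = -11507854104)
-225418*(-87128 + 205532)/(229139 - 50922) + b/(-314565) = -225418*(-87128 + 205532)/(229139 - 50922) - 11507854104/(-314565) = -225418/(178217/118404) - 11507854104*(-1/314565) = -225418/(178217*(1/118404)) + 3835951368/104855 = -225418/13709/9108 + 3835951368/104855 = -225418*9108/13709 + 3835951368/104855 = -2053107144/13709 + 3835951368/104855 = -162691492280208/1437457195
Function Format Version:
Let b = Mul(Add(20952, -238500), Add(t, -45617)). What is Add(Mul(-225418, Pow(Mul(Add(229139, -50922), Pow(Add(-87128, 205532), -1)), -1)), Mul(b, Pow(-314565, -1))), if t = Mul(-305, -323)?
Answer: Rational(-162691492280208, 1437457195) ≈ -1.1318e+5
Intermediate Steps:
t = 98515
b = -11507854104 (b = Mul(Add(20952, -238500), Add(98515, -45617)) = Mul(-217548, 52898) = -11507854104)
Add(Mul(-225418, Pow(Mul(Add(229139, -50922), Pow(Add(-87128, 205532), -1)), -1)), Mul(b, Pow(-314565, -1))) = Add(Mul(-225418, Pow(Mul(Add(229139, -50922), Pow(Add(-87128, 205532), -1)), -1)), Mul(-11507854104, Pow(-314565, -1))) = Add(Mul(-225418, Pow(Mul(178217, Pow(118404, -1)), -1)), Mul(-11507854104, Rational(-1, 314565))) = Add(Mul(-225418, Pow(Mul(178217, Rational(1, 118404)), -1)), Rational(3835951368, 104855)) = Add(Mul(-225418, Pow(Rational(13709, 9108), -1)), Rational(3835951368, 104855)) = Add(Mul(-225418, Rational(9108, 13709)), Rational(3835951368, 104855)) = Add(Rational(-2053107144, 13709), Rational(3835951368, 104855)) = Rational(-162691492280208, 1437457195)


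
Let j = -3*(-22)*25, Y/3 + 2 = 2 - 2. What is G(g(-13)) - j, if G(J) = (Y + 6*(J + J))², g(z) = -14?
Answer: 28626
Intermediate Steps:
Y = -6 (Y = -6 + 3*(2 - 2) = -6 + 3*0 = -6 + 0 = -6)
G(J) = (-6 + 12*J)² (G(J) = (-6 + 6*(J + J))² = (-6 + 6*(2*J))² = (-6 + 12*J)²)
j = 1650 (j = 66*25 = 1650)
G(g(-13)) - j = 36*(-1 + 2*(-14))² - 1*1650 = 36*(-1 - 28)² - 1650 = 36*(-29)² - 1650 = 36*841 - 1650 = 30276 - 1650 = 28626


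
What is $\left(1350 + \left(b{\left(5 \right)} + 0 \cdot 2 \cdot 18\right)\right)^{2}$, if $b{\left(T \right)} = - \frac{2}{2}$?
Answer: $1819801$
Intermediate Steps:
$b{\left(T \right)} = -1$ ($b{\left(T \right)} = \left(-2\right) \frac{1}{2} = -1$)
$\left(1350 + \left(b{\left(5 \right)} + 0 \cdot 2 \cdot 18\right)\right)^{2} = \left(1350 - \left(1 - 0 \cdot 2 \cdot 18\right)\right)^{2} = \left(1350 + \left(-1 + 0 \cdot 18\right)\right)^{2} = \left(1350 + \left(-1 + 0\right)\right)^{2} = \left(1350 - 1\right)^{2} = 1349^{2} = 1819801$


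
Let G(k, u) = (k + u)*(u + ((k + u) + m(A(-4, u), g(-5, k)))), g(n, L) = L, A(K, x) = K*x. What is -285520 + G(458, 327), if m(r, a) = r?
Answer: -439380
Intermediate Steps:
G(k, u) = (k + u)*(k - 2*u) (G(k, u) = (k + u)*(u + ((k + u) - 4*u)) = (k + u)*(u + (k - 3*u)) = (k + u)*(k - 2*u))
-285520 + G(458, 327) = -285520 + (458**2 - 2*327**2 - 1*458*327) = -285520 + (209764 - 2*106929 - 149766) = -285520 + (209764 - 213858 - 149766) = -285520 - 153860 = -439380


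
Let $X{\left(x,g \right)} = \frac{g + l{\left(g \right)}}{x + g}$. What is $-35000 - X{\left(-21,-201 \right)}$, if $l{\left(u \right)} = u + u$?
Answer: $- \frac{2590201}{74} \approx -35003.0$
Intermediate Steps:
$l{\left(u \right)} = 2 u$
$X{\left(x,g \right)} = \frac{3 g}{g + x}$ ($X{\left(x,g \right)} = \frac{g + 2 g}{x + g} = \frac{3 g}{g + x}$)
$-35000 - X{\left(-21,-201 \right)} = -35000 - 3 \left(-201\right) \frac{1}{-201 - 21} = -35000 - 3 \left(-201\right) \frac{1}{-222} = -35000 - 3 \left(-201\right) \left(- \frac{1}{222}\right) = -35000 - \frac{201}{74} = - \frac{2590201}{74}$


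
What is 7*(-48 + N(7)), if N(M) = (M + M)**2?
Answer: 1036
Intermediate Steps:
N(M) = 4*M**2 (N(M) = (2*M)**2 = 4*M**2)
7*(-48 + N(7)) = 7*(-48 + 4*7**2) = 7*(-48 + 4*49) = 7*(-48 + 196) = 7*148 = 1036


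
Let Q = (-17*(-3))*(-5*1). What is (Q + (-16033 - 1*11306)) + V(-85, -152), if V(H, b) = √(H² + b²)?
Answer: -27594 + √30329 ≈ -27420.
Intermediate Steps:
Q = -255 (Q = 51*(-5) = -255)
(Q + (-16033 - 1*11306)) + V(-85, -152) = (-255 + (-16033 - 1*11306)) + √((-85)² + (-152)²) = (-255 + (-16033 - 11306)) + √(7225 + 23104) = (-255 - 27339) + √30329 = -27594 + √30329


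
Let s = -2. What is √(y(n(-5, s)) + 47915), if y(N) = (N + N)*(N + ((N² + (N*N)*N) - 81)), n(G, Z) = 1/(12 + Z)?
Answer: √478988222/100 ≈ 218.86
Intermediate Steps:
y(N) = 2*N*(-81 + N + N² + N³) (y(N) = (2*N)*(N + ((N² + N²*N) - 81)) = (2*N)*(N + ((N² + N³) - 81)) = (2*N)*(N + (-81 + N² + N³)) = (2*N)*(-81 + N + N² + N³) = 2*N*(-81 + N + N² + N³))
√(y(n(-5, s)) + 47915) = √(2*(-81 + 1/(12 - 2) + (1/(12 - 2))² + (1/(12 - 2))³)/(12 - 2) + 47915) = √(2*(-81 + 1/10 + (1/10)² + (1/10)³)/10 + 47915) = √(2*(⅒)*(-81 + ⅒ + (⅒)² + (⅒)³) + 47915) = √(2*(⅒)*(-81 + ⅒ + 1/100 + 1/1000) + 47915) = √(2*(⅒)*(-80889/1000) + 47915) = √(-80889/5000 + 47915) = √(239494111/5000) = √478988222/100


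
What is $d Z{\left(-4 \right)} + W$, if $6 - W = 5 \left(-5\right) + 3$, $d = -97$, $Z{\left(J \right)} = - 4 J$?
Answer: $-1524$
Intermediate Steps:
$W = 28$ ($W = 6 - \left(5 \left(-5\right) + 3\right) = 6 - \left(-25 + 3\right) = 6 - -22 = 6 + 22 = 28$)
$d Z{\left(-4 \right)} + W = - 97 \left(\left(-4\right) \left(-4\right)\right) + 28 = \left(-97\right) 16 + 28 = -1552 + 28 = -1524$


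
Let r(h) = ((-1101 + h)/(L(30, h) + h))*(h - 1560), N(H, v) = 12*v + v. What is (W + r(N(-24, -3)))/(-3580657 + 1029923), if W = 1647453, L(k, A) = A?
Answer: -1624083/2550734 ≈ -0.63671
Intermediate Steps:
N(H, v) = 13*v
r(h) = (-1560 + h)*(-1101 + h)/(2*h) (r(h) = ((-1101 + h)/(h + h))*(h - 1560) = ((-1101 + h)/((2*h)))*(-1560 + h) = ((-1101 + h)*(1/(2*h)))*(-1560 + h) = ((-1101 + h)/(2*h))*(-1560 + h) = (-1560 + h)*(-1101 + h)/(2*h))
(W + r(N(-24, -3)))/(-3580657 + 1029923) = (1647453 + (-2661/2 + (13*(-3))/2 + 858780/((13*(-3)))))/(-3580657 + 1029923) = (1647453 + (-2661/2 + (½)*(-39) + 858780/(-39)))/(-2550734) = (1647453 + (-2661/2 - 39/2 + 858780*(-1/39)))*(-1/2550734) = (1647453 + (-2661/2 - 39/2 - 22020))*(-1/2550734) = (1647453 - 23370)*(-1/2550734) = 1624083*(-1/2550734) = -1624083/2550734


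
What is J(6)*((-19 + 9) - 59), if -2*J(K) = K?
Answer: 207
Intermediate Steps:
J(K) = -K/2
J(6)*((-19 + 9) - 59) = (-½*6)*((-19 + 9) - 59) = -3*(-10 - 59) = -3*(-69) = 207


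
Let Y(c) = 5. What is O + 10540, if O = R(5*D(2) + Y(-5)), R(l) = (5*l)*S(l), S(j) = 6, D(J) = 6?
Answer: 11590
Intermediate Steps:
R(l) = 30*l (R(l) = (5*l)*6 = 30*l)
O = 1050 (O = 30*(5*6 + 5) = 30*(30 + 5) = 30*35 = 1050)
O + 10540 = 1050 + 10540 = 11590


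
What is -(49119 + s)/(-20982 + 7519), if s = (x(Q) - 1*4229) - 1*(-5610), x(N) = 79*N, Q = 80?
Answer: 56820/13463 ≈ 4.2205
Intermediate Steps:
s = 7701 (s = (79*80 - 1*4229) - 1*(-5610) = (6320 - 4229) + 5610 = 2091 + 5610 = 7701)
-(49119 + s)/(-20982 + 7519) = -(49119 + 7701)/(-20982 + 7519) = -56820/(-13463) = -56820*(-1)/13463 = -1*(-56820/13463) = 56820/13463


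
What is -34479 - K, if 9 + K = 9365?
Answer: -43835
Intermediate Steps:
K = 9356 (K = -9 + 9365 = 9356)
-34479 - K = -34479 - 1*9356 = -34479 - 9356 = -43835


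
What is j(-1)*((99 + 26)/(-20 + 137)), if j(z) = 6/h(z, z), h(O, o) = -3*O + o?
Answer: 125/39 ≈ 3.2051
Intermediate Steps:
h(O, o) = o - 3*O
j(z) = -3/z (j(z) = 6/(z - 3*z) = 6/((-2*z)) = 6*(-1/(2*z)) = -3/z)
j(-1)*((99 + 26)/(-20 + 137)) = (-3/(-1))*((99 + 26)/(-20 + 137)) = (-3*(-1))*(125/117) = 3*(125*(1/117)) = 3*(125/117) = 125/39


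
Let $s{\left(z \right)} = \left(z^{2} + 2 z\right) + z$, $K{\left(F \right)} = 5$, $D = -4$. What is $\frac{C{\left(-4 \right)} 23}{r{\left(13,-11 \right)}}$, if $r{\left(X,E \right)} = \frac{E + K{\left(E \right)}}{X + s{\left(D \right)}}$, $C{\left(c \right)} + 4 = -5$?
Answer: $\frac{1173}{2} \approx 586.5$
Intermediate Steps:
$C{\left(c \right)} = -9$ ($C{\left(c \right)} = -4 - 5 = -9$)
$s{\left(z \right)} = z^{2} + 3 z$
$r{\left(X,E \right)} = \frac{5 + E}{4 + X}$ ($r{\left(X,E \right)} = \frac{E + 5}{X - 4 \left(3 - 4\right)} = \frac{5 + E}{X - -4} = \frac{5 + E}{X + 4} = \frac{5 + E}{4 + X}$)
$\frac{C{\left(-4 \right)} 23}{r{\left(13,-11 \right)}} = \frac{\left(-9\right) 23}{\frac{1}{4 + 13} \left(5 - 11\right)} = \frac{1}{\frac{1}{17} \left(-6\right)} \left(-207\right) = \frac{1}{- \frac{6}{17}} \left(-207\right) = \left(- \frac{17}{6}\right) \left(-207\right) = \frac{1173}{2}$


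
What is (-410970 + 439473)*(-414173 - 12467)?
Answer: -12160519920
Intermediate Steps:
(-410970 + 439473)*(-414173 - 12467) = 28503*(-426640) = -12160519920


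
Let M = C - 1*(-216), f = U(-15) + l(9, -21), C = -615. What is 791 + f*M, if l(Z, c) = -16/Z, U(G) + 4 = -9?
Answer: 20062/3 ≈ 6687.3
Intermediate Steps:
U(G) = -13 (U(G) = -4 - 9 = -13)
f = -133/9 (f = -13 - 16/9 = -133/9 ≈ -14.778)
M = -399 (M = -615 - 1*(-216) = -615 + 216 = -399)
791 + f*M = 791 - 133/9*(-399) = 791 + 17689/3 = 20062/3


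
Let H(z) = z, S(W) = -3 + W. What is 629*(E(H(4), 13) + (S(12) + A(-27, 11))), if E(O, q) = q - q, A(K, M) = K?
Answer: -11322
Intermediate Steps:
E(O, q) = 0
629*(E(H(4), 13) + (S(12) + A(-27, 11))) = 629*(0 + ((-3 + 12) - 27)) = 629*(0 + (9 - 27)) = 629*(0 - 18) = 629*(-18) = -11322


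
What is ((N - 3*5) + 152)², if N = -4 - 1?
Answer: 17424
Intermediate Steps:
N = -5
((N - 3*5) + 152)² = ((-5 - 3*5) + 152)² = ((-5 - 15) + 152)² = (-20 + 152)² = 132² = 17424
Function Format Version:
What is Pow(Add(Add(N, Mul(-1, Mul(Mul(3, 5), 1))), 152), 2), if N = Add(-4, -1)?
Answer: 17424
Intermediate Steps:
N = -5
Pow(Add(Add(N, Mul(-1, Mul(Mul(3, 5), 1))), 152), 2) = Pow(Add(Add(-5, Mul(-1, Mul(Mul(3, 5), 1))), 152), 2) = Pow(Add(Add(-5, Mul(-1, Mul(15, 1))), 152), 2) = Pow(Add(Add(-5, Mul(-1, 15)), 152), 2) = Pow(Add(Add(-5, -15), 152), 2) = Pow(Add(-20, 152), 2) = Pow(132, 2) = 17424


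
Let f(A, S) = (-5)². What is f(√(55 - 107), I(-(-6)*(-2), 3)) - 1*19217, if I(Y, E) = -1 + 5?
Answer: -19192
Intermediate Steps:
I(Y, E) = 4
f(A, S) = 25
f(√(55 - 107), I(-(-6)*(-2), 3)) - 1*19217 = 25 - 1*19217 = 25 - 19217 = -19192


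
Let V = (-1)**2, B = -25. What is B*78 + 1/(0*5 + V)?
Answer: -1949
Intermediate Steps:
V = 1
B*78 + 1/(0*5 + V) = -25*78 + 1/(0*5 + 1) = -1950 + 1/(0 + 1) = -1950 + 1/1 = -1950 + 1 = -1949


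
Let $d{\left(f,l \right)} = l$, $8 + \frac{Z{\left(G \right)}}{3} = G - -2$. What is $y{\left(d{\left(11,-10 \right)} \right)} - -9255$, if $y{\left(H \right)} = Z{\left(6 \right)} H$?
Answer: $9255$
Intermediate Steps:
$Z{\left(G \right)} = -18 + 3 G$ ($Z{\left(G \right)} = -24 + 3 \left(G - -2\right) = -24 + 3 \left(G + 2\right) = -24 + 3 \left(2 + G\right) = -24 + \left(6 + 3 G\right) = -18 + 3 G$)
$y{\left(H \right)} = 0$ ($y{\left(H \right)} = \left(-18 + 3 \cdot 6\right) H = \left(-18 + 18\right) H = 0 H = 0$)
$y{\left(d{\left(11,-10 \right)} \right)} - -9255 = 0 - -9255 = 0 + 9255 = 9255$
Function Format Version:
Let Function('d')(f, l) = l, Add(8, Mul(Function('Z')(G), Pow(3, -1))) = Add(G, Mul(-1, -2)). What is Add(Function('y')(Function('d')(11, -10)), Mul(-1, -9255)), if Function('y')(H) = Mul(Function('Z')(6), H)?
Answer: 9255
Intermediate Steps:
Function('Z')(G) = Add(-18, Mul(3, G)) (Function('Z')(G) = Add(-24, Mul(3, Add(G, Mul(-1, -2)))) = Add(-24, Mul(3, Add(G, 2))) = Add(-24, Mul(3, Add(2, G))) = Add(-24, Add(6, Mul(3, G))) = Add(-18, Mul(3, G)))
Function('y')(H) = 0 (Function('y')(H) = Mul(Add(-18, Mul(3, 6)), H) = Mul(Add(-18, 18), H) = Mul(0, H) = 0)
Add(Function('y')(Function('d')(11, -10)), Mul(-1, -9255)) = Add(0, Mul(-1, -9255)) = Add(0, 9255) = 9255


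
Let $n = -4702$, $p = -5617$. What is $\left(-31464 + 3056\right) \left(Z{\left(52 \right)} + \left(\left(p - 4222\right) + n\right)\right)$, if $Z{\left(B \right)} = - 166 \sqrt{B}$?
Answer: $413080728 + 9431456 \sqrt{13} \approx 4.4709 \cdot 10^{8}$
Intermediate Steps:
$\left(-31464 + 3056\right) \left(Z{\left(52 \right)} + \left(\left(p - 4222\right) + n\right)\right) = \left(-31464 + 3056\right) \left(- 166 \sqrt{52} - 14541\right) = - 28408 \left(- 166 \cdot 2 \sqrt{13} - 14541\right) = - 28408 \left(- 332 \sqrt{13} - 14541\right) = - 28408 \left(-14541 - 332 \sqrt{13}\right) = 413080728 + 9431456 \sqrt{13}$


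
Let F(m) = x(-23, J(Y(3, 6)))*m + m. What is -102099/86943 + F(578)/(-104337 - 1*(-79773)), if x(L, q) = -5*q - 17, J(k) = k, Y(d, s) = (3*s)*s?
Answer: 2119394849/177972321 ≈ 11.909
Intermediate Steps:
Y(d, s) = 3*s²
x(L, q) = -17 - 5*q
F(m) = -556*m (F(m) = (-17 - 15*6²)*m + m = (-17 - 15*36)*m + m = (-17 - 5*108)*m + m = (-17 - 540)*m + m = -557*m + m = -556*m)
-102099/86943 + F(578)/(-104337 - 1*(-79773)) = -102099/86943 + (-556*578)/(-104337 - 1*(-79773)) = -102099*1/86943 - 321368/(-104337 + 79773) = -34033/28981 - 321368/(-24564) = -34033/28981 - 321368*(-1/24564) = -34033/28981 + 80342/6141 = 2119394849/177972321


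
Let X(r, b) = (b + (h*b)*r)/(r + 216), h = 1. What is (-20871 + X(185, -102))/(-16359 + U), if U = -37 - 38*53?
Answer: 8388243/7382410 ≈ 1.1362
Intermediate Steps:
U = -2051 (U = -37 - 2014 = -2051)
X(r, b) = (b + b*r)/(216 + r) (X(r, b) = (b + (1*b)*r)/(r + 216) = (b + b*r)/(216 + r))
(-20871 + X(185, -102))/(-16359 + U) = (-20871 - 102*(1 + 185)/(216 + 185))/(-16359 - 2051) = (-20871 - 102*186/401)/(-18410) = (-20871 - 102*1/401*186)*(-1/18410) = (-20871 - 18972/401)*(-1/18410) = -8388243/401*(-1/18410) = 8388243/7382410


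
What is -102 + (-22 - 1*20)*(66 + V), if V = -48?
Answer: -858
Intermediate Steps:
-102 + (-22 - 1*20)*(66 + V) = -102 + (-22 - 1*20)*(66 - 48) = -102 + (-22 - 20)*18 = -102 - 42*18 = -102 - 756 = -858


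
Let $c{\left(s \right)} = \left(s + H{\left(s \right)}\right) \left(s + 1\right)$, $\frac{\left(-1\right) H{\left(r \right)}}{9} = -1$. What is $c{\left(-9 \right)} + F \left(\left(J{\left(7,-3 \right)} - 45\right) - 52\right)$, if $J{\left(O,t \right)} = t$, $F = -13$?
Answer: $1300$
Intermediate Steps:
$H{\left(r \right)} = 9$ ($H{\left(r \right)} = \left(-9\right) \left(-1\right) = 9$)
$c{\left(s \right)} = \left(1 + s\right) \left(9 + s\right)$ ($c{\left(s \right)} = \left(s + 9\right) \left(s + 1\right) = \left(9 + s\right) \left(1 + s\right) = \left(1 + s\right) \left(9 + s\right)$)
$c{\left(-9 \right)} + F \left(\left(J{\left(7,-3 \right)} - 45\right) - 52\right) = \left(9 + \left(-9\right)^{2} + 10 \left(-9\right)\right) - 13 \left(\left(-3 - 45\right) - 52\right) = \left(9 + 81 - 90\right) - 13 \left(-48 - 52\right) = 0 - -1300 = 0 + 1300 = 1300$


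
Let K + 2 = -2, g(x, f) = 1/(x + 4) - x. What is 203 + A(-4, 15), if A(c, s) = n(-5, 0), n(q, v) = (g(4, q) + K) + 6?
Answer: 1609/8 ≈ 201.13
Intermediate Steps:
g(x, f) = 1/(4 + x) - x
K = -4 (K = -2 - 2 = -4)
n(q, v) = -15/8 (n(q, v) = ((1 - 1*4**2 - 4*4)/(4 + 4) - 4) + 6 = ((1 - 1*16 - 16)/8 - 4) + 6 = ((1 - 16 - 16)/8 - 4) + 6 = ((1/8)*(-31) - 4) + 6 = (-31/8 - 4) + 6 = -63/8 + 6 = -15/8)
A(c, s) = -15/8
203 + A(-4, 15) = 203 - 15/8 = 1609/8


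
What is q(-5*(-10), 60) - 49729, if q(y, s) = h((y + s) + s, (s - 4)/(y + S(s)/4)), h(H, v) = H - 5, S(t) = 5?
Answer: -49564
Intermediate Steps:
h(H, v) = -5 + H
q(y, s) = -5 + y + 2*s (q(y, s) = -5 + ((y + s) + s) = -5 + ((s + y) + s) = -5 + (y + 2*s) = -5 + y + 2*s)
q(-5*(-10), 60) - 49729 = (-5 - 5*(-10) + 2*60) - 49729 = (-5 + 50 + 120) - 49729 = 165 - 49729 = -49564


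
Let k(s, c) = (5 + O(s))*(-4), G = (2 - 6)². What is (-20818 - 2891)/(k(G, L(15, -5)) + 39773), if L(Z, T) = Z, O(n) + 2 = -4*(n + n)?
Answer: -23709/40273 ≈ -0.58871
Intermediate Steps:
O(n) = -2 - 8*n (O(n) = -2 - 4*(n + n) = -2 - 8*n)
G = 16 (G = (-4)² = 16)
k(s, c) = -12 + 32*s (k(s, c) = (5 + (-2 - 8*s))*(-4) = (3 - 8*s)*(-4) = -12 + 32*s)
(-20818 - 2891)/(k(G, L(15, -5)) + 39773) = (-20818 - 2891)/((-12 + 32*16) + 39773) = -23709/((-12 + 512) + 39773) = -23709/(500 + 39773) = -23709/40273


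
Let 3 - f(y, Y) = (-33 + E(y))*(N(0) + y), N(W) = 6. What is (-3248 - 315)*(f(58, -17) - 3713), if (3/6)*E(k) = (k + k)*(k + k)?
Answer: 6142490858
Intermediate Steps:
E(k) = 8*k**2 (E(k) = 2*((k + k)*(k + k)) = 2*((2*k)*(2*k)) = 2*(4*k**2) = 8*k**2)
f(y, Y) = 3 - (-33 + 8*y**2)*(6 + y)
(-3248 - 315)*(f(58, -17) - 3713) = (-3248 - 315)*((201 - 48*58**2 - 8*58**3 + 33*58) - 3713) = -3563*((201 - 48*3364 - 8*195112 + 1914) - 3713) = -3563*((201 - 161472 - 1560896 + 1914) - 3713) = -3563*(-1720253 - 3713) = -3563*(-1723966) = 6142490858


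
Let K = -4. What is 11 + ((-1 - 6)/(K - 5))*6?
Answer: 47/3 ≈ 15.667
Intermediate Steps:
11 + ((-1 - 6)/(K - 5))*6 = 11 + ((-1 - 6)/(-4 - 5))*6 = 11 - 7/(-9)*6 = 11 - 7*(-⅑)*6 = 11 + (7/9)*6 = 11 + 14/3 = 47/3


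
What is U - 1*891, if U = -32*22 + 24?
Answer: -1571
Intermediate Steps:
U = -680 (U = -704 + 24 = -680)
U - 1*891 = -680 - 1*891 = -680 - 891 = -1571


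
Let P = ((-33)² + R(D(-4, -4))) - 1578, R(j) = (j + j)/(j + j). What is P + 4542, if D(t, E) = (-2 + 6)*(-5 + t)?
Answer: 4054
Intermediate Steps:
D(t, E) = -20 + 4*t (D(t, E) = 4*(-5 + t) = -20 + 4*t)
R(j) = 1 (R(j) = (2*j)/((2*j)) = (2*j)*(1/(2*j)) = 1)
P = -488 (P = ((-33)² + 1) - 1578 = (1089 + 1) - 1578 = 1090 - 1578 = -488)
P + 4542 = -488 + 4542 = 4054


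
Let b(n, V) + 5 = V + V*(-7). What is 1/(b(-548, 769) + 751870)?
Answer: 1/747251 ≈ 1.3382e-6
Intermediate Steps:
b(n, V) = -5 - 6*V (b(n, V) = -5 + (V + V*(-7)) = -5 + (V - 7*V) = -5 - 6*V)
1/(b(-548, 769) + 751870) = 1/((-5 - 6*769) + 751870) = 1/((-5 - 4614) + 751870) = 1/(-4619 + 751870) = 1/747251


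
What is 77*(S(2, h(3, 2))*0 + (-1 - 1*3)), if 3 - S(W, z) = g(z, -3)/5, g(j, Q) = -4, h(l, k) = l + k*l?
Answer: -308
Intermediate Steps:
S(W, z) = 19/5 (S(W, z) = 3 - (-4)/5 = 3 - 1*(-4/5) = 3 + 4/5 = 19/5)
77*(S(2, h(3, 2))*0 + (-1 - 1*3)) = 77*((19/5)*0 + (-1 - 1*3)) = 77*(0 + (-1 - 3)) = 77*(0 - 4) = 77*(-4) = -308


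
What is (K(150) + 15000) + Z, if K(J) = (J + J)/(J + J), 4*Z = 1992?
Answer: 15499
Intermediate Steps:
Z = 498 (Z = (1/4)*1992 = 498)
K(J) = 1 (K(J) = (2*J)/((2*J)) = (2*J)*(1/(2*J)) = 1)
(K(150) + 15000) + Z = (1 + 15000) + 498 = 15001 + 498 = 15499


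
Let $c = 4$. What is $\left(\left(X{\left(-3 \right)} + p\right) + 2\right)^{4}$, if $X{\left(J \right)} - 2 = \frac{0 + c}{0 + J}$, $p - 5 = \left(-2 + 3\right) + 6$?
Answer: $\frac{3748096}{81} \approx 46273.0$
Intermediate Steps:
$p = 12$ ($p = 5 + \left(\left(-2 + 3\right) + 6\right) = 5 + \left(1 + 6\right) = 5 + 7 = 12$)
$X{\left(J \right)} = 2 + \frac{4}{J}$ ($X{\left(J \right)} = 2 + \frac{0 + 4}{0 + J} = 2 + \frac{4}{J}$)
$\left(\left(X{\left(-3 \right)} + p\right) + 2\right)^{4} = \left(\left(\left(2 + \frac{4}{-3}\right) + 12\right) + 2\right)^{4} = \left(\left(\left(2 + 4 \left(- \frac{1}{3}\right)\right) + 12\right) + 2\right)^{4} = \left(\left(\left(2 - \frac{4}{3}\right) + 12\right) + 2\right)^{4} = \left(\left(\frac{2}{3} + 12\right) + 2\right)^{4} = \left(\frac{38}{3} + 2\right)^{4} = \left(\frac{44}{3}\right)^{4} = \frac{3748096}{81}$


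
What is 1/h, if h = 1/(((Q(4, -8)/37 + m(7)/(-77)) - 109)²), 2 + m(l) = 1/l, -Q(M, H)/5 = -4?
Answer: 4676518700676/397723249 ≈ 11758.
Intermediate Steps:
Q(M, H) = 20 (Q(M, H) = -5*(-4) = 20)
m(l) = -2 + 1/l
h = 397723249/4676518700676 (h = 1/(((20/37 + (-2 + 1/7)/(-77)) - 109)²) = 1/(((20*(1/37) + (-2 + ⅐)*(-1/77)) - 109)²) = 1/(((20/37 - 13/7*(-1/77)) - 109)²) = 1/(((20/37 + 13/539) - 109)²) = 1/((11261/19943 - 109)²) = 1/((-2162526/19943)²) = 1/(4676518700676/397723249) = 397723249/4676518700676 ≈ 8.5047e-5)
1/h = 1/(397723249/4676518700676) = 4676518700676/397723249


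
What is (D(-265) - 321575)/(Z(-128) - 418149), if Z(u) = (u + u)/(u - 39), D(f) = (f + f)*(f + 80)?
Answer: 37328675/69830627 ≈ 0.53456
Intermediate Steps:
D(f) = 2*f*(80 + f) (D(f) = (2*f)*(80 + f) = 2*f*(80 + f))
Z(u) = 2*u/(-39 + u) (Z(u) = (2*u)/(-39 + u) = 2*u/(-39 + u))
(D(-265) - 321575)/(Z(-128) - 418149) = (2*(-265)*(80 - 265) - 321575)/(2*(-128)/(-39 - 128) - 418149) = (2*(-265)*(-185) - 321575)/(2*(-128)/(-167) - 418149) = (98050 - 321575)/(2*(-128)*(-1/167) - 418149) = -223525/(256/167 - 418149) = -223525/(-69830627/167) = -223525*(-167/69830627) = 37328675/69830627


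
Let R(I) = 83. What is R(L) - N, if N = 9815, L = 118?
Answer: -9732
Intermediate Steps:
R(L) - N = 83 - 1*9815 = 83 - 9815 = -9732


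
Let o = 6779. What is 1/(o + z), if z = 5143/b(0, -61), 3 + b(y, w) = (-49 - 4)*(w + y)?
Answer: 3230/21901313 ≈ 0.00014748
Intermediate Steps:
b(y, w) = -3 - 53*w - 53*y (b(y, w) = -3 + (-49 - 4)*(w + y) = -3 - 53*(w + y) = -3 + (-53*w - 53*y) = -3 - 53*w - 53*y)
z = 5143/3230 (z = 5143/(-3 - 53*(-61) - 53*0) = 5143/(-3 + 3233 + 0) = 5143/3230 ≈ 1.5923)
1/(o + z) = 1/(6779 + 5143/3230) = 1/(21901313/3230) = 3230/21901313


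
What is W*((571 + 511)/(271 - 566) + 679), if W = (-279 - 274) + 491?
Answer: -12351826/295 ≈ -41871.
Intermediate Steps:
W = -62 (W = -553 + 491 = -62)
W*((571 + 511)/(271 - 566) + 679) = -62*((571 + 511)/(271 - 566) + 679) = -62*(1082/(-295) + 679) = -62*(1082*(-1/295) + 679) = -62*(-1082/295 + 679) = -62*199223/295 = -12351826/295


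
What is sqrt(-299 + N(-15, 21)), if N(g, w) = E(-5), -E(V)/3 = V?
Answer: 2*I*sqrt(71) ≈ 16.852*I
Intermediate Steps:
E(V) = -3*V
N(g, w) = 15 (N(g, w) = -3*(-5) = 15)
sqrt(-299 + N(-15, 21)) = sqrt(-299 + 15) = sqrt(-284) = 2*I*sqrt(71)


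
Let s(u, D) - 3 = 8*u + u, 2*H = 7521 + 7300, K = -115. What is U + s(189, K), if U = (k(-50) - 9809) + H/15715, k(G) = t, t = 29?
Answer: -253813859/31430 ≈ -8075.5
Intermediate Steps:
k(G) = 29
H = 14821/2 (H = (7521 + 7300)/2 = (½)*14821 = 14821/2 ≈ 7410.5)
U = -307370579/31430 (U = (29 - 9809) + (14821/2)/15715 = -9780 + (14821/2)*(1/15715) = -9780 + 14821/31430 = -307370579/31430 ≈ -9779.5)
s(u, D) = 3 + 9*u (s(u, D) = 3 + (8*u + u) = 3 + 9*u)
U + s(189, K) = -307370579/31430 + (3 + 9*189) = -307370579/31430 + (3 + 1701) = -307370579/31430 + 1704 = -253813859/31430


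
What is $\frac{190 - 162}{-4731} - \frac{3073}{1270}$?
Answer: $- \frac{14573923}{6008370} \approx -2.4256$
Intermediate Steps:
$\frac{190 - 162}{-4731} - \frac{3073}{1270} = \left(190 - 162\right) \left(- \frac{1}{4731}\right) - \frac{3073}{1270} = 28 \left(- \frac{1}{4731}\right) - \frac{3073}{1270} = - \frac{28}{4731} - \frac{3073}{1270} = - \frac{14573923}{6008370}$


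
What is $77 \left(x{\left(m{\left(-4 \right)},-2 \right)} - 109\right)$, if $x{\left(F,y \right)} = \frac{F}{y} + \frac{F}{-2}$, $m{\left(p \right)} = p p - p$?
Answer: $-9933$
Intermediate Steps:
$m{\left(p \right)} = p^{2} - p$
$x{\left(F,y \right)} = - \frac{F}{2} + \frac{F}{y}$ ($x{\left(F,y \right)} = \frac{F}{y} + F \left(- \frac{1}{2}\right) = \frac{F}{y} - \frac{F}{2} = - \frac{F}{2} + \frac{F}{y}$)
$77 \left(x{\left(m{\left(-4 \right)},-2 \right)} - 109\right) = 77 \left(\left(- \frac{\left(-4\right) \left(-1 - 4\right)}{2} + \frac{\left(-4\right) \left(-1 - 4\right)}{-2}\right) - 109\right) = 77 \left(\left(- \frac{\left(-4\right) \left(-5\right)}{2} + \left(-4\right) \left(-5\right) \left(- \frac{1}{2}\right)\right) - 109\right) = 77 \left(\left(\left(- \frac{1}{2}\right) 20 + 20 \left(- \frac{1}{2}\right)\right) - 109\right) = 77 \left(\left(-10 - 10\right) - 109\right) = 77 \left(-20 - 109\right) = 77 \left(-129\right) = -9933$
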